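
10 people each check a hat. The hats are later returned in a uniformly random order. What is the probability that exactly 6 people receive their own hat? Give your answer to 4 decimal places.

0.0005

Choose which 6 of the 10 are fixed: C(10,6) = 210 ways.
The remaining 4 must have no fixed point: D(4) = 9.
P = 210·9/3628800 = 1/1920 ≈ 0.0005.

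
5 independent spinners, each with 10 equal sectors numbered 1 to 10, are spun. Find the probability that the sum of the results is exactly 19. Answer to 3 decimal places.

0.027

There are 10^5 = 100000 equally likely outcomes.
The number of ordered 5-tuples from {1,…,10} summing to 19 is 2710.
P(sum = 19) = 2710/100000 = 271/10000 ≈ 0.027.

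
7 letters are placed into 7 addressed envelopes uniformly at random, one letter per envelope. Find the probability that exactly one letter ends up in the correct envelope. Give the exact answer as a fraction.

53/144

Choose which one is fixed: C(7,1) = 7 ways.
The remaining 6 must have no fixed point: D(6) = 265.
P = 7·265/5040 = 53/144.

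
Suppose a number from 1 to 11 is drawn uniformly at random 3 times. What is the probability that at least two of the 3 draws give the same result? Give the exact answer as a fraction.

31/121

P(all 3 different) = 11/11 · 10/11 · ··· · 9/11 = 90/121.
P(at least two equal) = 1 − 90/121 = 31/121.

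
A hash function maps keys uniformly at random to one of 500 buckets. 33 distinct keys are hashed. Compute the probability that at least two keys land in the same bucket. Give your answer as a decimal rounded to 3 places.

0.660

It's easier to compute the probability that all 33 are distinct.
P(all distinct) = 500/500 · 499/500 · ··· · 468/500 ≈ 0.340.
So the probability of at least one match is 1 − 0.340 = 0.660.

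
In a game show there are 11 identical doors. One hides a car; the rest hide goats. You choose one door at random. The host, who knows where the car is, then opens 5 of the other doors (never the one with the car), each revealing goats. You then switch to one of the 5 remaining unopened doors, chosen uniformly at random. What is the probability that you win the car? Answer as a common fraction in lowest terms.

Your original door holds the car with probability 1/11, so the other 10 collectively hold it with probability 10/11.
The host can always find 5 empty doors to open, so the reveals don't change that 10/11; it is now spread over the 5 remaining unopened doors.
P(win by switching) = (10/11) · (1/5) = 2/11.

2/11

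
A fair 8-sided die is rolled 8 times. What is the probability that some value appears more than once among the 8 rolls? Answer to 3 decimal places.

0.998

P(all 8 different) = 8/8 · 7/8 · ··· · 1/8 ≈ 0.002.
P(at least two equal) = 1 − 0.002 = 0.998.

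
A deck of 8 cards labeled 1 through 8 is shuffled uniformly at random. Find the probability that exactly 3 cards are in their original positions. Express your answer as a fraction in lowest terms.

Choose which 3 of the 8 are fixed: C(8,3) = 56 ways.
The remaining 5 must have no fixed point: D(5) = 44.
P = 56·44/40320 = 11/180.

11/180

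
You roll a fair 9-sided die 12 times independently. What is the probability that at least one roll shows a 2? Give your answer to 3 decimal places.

0.757

P(no roll shows a 2) = (8/9)^12 ≈ 0.243.
P(at least one) = 1 − 0.243 = 0.757.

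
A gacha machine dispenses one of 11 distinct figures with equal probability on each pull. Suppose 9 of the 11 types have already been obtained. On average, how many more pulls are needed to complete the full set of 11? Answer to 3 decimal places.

Starting from 9 distinct types, each trial gives a new one with probability (11−i)/11 when i types are held, so the wait for the next new type is 11/(11−i).
E = 11/2 + 11/1 = 33/2 ≈ 16.500.

16.500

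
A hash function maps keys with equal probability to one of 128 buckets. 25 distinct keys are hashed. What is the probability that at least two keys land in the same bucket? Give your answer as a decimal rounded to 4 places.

0.9187

It's easier to compute the probability that all 25 are distinct.
P(all distinct) = 128/128 · 127/128 · ··· · 104/128 ≈ 0.0813.
So the probability of at least one match is 1 − 0.0813 = 0.9187.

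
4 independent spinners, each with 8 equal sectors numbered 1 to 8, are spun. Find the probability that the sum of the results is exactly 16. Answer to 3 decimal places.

There are 8^4 = 4096 equally likely outcomes.
The number of ordered 4-tuples from {1,…,8} summing to 16 is 315.
P(sum = 16) = 315/4096 ≈ 0.077.

0.077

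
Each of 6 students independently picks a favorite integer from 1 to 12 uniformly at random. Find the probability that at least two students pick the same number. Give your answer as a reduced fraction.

1343/1728

It's easier to compute the probability that all 6 are distinct.
P(all distinct) = 12/12 · 11/12 · ··· · 7/12 = 385/1728.
So the probability of at least one match is 1 − 385/1728 = 1343/1728.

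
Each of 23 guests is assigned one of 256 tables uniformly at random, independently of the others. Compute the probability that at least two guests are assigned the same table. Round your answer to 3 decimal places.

It's easier to compute the probability that all 23 are distinct.
P(all distinct) = 256/256 · 255/256 · ··· · 234/256 ≈ 0.361.
So the probability of at least one match is 1 − 0.361 = 0.639.

0.639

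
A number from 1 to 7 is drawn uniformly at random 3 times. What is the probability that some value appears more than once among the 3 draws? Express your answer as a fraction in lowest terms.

19/49

P(all 3 different) = 7/7 · 6/7 · ··· · 5/7 = 30/49.
P(at least two equal) = 1 − 30/49 = 19/49.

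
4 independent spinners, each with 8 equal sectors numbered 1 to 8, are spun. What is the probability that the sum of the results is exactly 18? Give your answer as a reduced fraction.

There are 8^4 = 4096 equally likely outcomes.
The number of ordered 4-tuples from {1,…,8} summing to 18 is 344.
P(sum = 18) = 344/4096 = 43/512.

43/512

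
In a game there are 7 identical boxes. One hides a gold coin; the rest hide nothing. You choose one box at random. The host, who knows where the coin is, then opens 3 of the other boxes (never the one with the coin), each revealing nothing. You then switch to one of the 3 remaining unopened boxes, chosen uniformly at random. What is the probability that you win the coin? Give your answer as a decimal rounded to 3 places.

0.286

Your original box holds the coin with probability 1/7, so the other 6 collectively hold it with probability 6/7.
The host can always find 3 empty boxes to open, so the reveals don't change that 6/7; it is now spread over the 3 remaining unopened boxes.
P(win by switching) = (6/7) · (1/3) = 2/7 ≈ 0.286.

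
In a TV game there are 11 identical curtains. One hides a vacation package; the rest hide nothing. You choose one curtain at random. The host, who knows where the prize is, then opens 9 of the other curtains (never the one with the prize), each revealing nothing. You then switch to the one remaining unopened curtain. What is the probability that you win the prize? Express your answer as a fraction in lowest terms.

10/11

Your original curtain holds the prize with probability 1/11, so the other 10 collectively hold it with probability 10/11.
The host can always find 9 empty curtains to open, so the reveals don't change that 10/11; it is now spread over the 1 remaining unopened curtain.
P(win by switching) = (10/11) · (1/1) = 10/11.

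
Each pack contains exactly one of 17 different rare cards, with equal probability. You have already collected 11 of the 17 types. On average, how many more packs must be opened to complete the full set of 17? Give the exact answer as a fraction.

833/20

Starting from 11 distinct types, each trial gives a new one with probability (17−i)/17 when i types are held, so the wait for the next new type is 17/(17−i).
E = 17/6 + 17/5 + 17/4 + 17/3 + 17/2 + 17/1 = 833/20.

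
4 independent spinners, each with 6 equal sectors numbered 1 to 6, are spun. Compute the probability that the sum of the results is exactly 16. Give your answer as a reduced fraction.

125/1296

There are 6^4 = 1296 equally likely outcomes.
The number of ordered 4-tuples from {1,…,6} summing to 16 is 125.
P(sum = 16) = 125/1296.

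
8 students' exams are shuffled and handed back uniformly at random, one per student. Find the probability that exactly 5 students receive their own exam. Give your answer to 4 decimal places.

0.0028

Choose which 5 of the 8 are fixed: C(8,5) = 56 ways.
The remaining 3 must have no fixed point: D(3) = 2.
P = 56·2/40320 = 1/360 ≈ 0.0028.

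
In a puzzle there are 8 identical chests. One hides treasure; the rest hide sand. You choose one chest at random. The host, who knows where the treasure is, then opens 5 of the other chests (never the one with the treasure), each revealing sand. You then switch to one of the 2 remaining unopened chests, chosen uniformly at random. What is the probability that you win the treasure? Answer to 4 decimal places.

0.4375

Your original chest holds the treasure with probability 1/8, so the other 7 collectively hold it with probability 7/8.
The host can always find 5 empty chests to open, so the reveals don't change that 7/8; it is now spread over the 2 remaining unopened chests.
P(win by switching) = (7/8) · (1/2) = 7/16 ≈ 0.4375.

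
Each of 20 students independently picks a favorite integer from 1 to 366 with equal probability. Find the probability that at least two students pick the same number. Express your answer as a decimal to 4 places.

It's easier to compute the probability that all 20 are distinct.
P(all distinct) = 366/366 · 365/366 · ··· · 347/366 ≈ 0.5894.
So the probability of at least one match is 1 − 0.5894 = 0.4106.

0.4106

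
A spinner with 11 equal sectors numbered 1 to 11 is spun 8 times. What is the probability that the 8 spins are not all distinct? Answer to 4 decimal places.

P(all 8 different) = 11/11 · 10/11 · ··· · 4/11 ≈ 0.0310.
P(at least two equal) = 1 − 0.0310 = 0.9690.

0.9690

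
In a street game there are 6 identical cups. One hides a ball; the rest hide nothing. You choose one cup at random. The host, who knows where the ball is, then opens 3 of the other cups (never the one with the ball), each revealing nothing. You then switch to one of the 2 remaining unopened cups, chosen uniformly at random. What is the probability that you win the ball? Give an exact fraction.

5/12

Your original cup holds the ball with probability 1/6, so the other 5 collectively hold it with probability 5/6.
The host can always find 3 empty cups to open, so the reveals don't change that 5/6; it is now spread over the 2 remaining unopened cups.
P(win by switching) = (5/6) · (1/2) = 5/12.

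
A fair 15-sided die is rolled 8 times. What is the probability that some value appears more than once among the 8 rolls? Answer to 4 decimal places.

0.8988

P(all 8 different) = 15/15 · 14/15 · ··· · 8/15 ≈ 0.1012.
P(at least two equal) = 1 − 0.1012 = 0.8988.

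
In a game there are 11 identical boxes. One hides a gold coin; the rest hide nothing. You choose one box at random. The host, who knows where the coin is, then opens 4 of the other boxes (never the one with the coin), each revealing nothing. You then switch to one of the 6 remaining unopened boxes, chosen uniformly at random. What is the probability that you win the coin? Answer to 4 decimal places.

Your original box holds the coin with probability 1/11, so the other 10 collectively hold it with probability 10/11.
The host can always find 4 empty boxes to open, so the reveals don't change that 10/11; it is now spread over the 6 remaining unopened boxes.
P(win by switching) = (10/11) · (1/6) = 5/33 ≈ 0.1515.

0.1515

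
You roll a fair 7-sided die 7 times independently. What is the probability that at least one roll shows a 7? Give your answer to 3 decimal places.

P(no roll shows a 7) = (6/7)^7 ≈ 0.340.
P(at least one) = 1 − 0.340 = 0.660.

0.660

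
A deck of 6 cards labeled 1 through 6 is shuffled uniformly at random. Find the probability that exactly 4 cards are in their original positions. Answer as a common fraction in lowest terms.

Choose which 4 of the 6 are fixed: C(6,4) = 15 ways.
The remaining 2 must have no fixed point: D(2) = 1.
P = 15·1/720 = 1/48.

1/48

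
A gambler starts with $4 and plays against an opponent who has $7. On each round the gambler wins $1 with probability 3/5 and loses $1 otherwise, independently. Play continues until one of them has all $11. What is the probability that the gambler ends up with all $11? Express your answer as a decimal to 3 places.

Let r = q/p = (2/5)/(3/5) = 2/3. The recurrence P(i) = p·P(i+1) + q·P(i−1) with P(0)=0, P(11)=1 gives P(i) = (1 − r^i)/(1 − r^11).
P(4) = (1 − (2/3)^4) / (1 − (2/3)^11) = 142155/175099 ≈ 0.812.

0.812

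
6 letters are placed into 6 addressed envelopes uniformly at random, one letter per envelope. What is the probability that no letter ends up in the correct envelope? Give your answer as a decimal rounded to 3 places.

This is the derangement probability: permutations of 6 with no fixed point.
D(6) = 6! · (1 − 1/1! + 1/2! − ··· + (−1)^6/6!) = 265.
P = 265/720 = 53/144 ≈ 0.368.

0.368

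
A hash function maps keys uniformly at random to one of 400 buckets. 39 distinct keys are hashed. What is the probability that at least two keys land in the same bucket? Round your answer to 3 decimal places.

0.853

It's easier to compute the probability that all 39 are distinct.
P(all distinct) = 400/400 · 399/400 · ··· · 362/400 ≈ 0.147.
So the probability of at least one match is 1 − 0.147 = 0.853.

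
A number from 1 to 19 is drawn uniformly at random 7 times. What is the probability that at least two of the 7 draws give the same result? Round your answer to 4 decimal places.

0.7159

P(all 7 different) = 19/19 · 18/19 · ··· · 13/19 ≈ 0.2841.
P(at least two equal) = 1 − 0.2841 = 0.7159.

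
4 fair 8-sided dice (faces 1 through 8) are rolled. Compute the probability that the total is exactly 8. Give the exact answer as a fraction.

35/4096

There are 8^4 = 4096 equally likely outcomes.
The number of ordered 4-tuples from {1,…,8} summing to 8 is 35.
P(sum = 8) = 35/4096.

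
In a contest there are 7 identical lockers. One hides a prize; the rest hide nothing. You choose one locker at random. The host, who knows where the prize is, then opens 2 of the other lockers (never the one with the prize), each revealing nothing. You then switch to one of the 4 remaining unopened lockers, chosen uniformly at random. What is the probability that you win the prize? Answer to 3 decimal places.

Your original locker holds the prize with probability 1/7, so the other 6 collectively hold it with probability 6/7.
The host can always find 2 empty lockers to open, so the reveals don't change that 6/7; it is now spread over the 4 remaining unopened lockers.
P(win by switching) = (6/7) · (1/4) = 3/14 ≈ 0.214.

0.214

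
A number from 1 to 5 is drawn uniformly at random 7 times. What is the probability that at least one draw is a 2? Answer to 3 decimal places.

P(no draw is a 2) = (4/5)^7 ≈ 0.210.
P(at least one) = 1 − 0.210 = 0.790.

0.790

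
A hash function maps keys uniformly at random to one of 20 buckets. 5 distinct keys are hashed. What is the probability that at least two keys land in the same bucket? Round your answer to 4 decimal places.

0.4186

It's easier to compute the probability that all 5 are distinct.
P(all distinct) = 20/20 · 19/20 · ··· · 16/20 ≈ 0.5814.
So the probability of at least one match is 1 − 0.5814 = 0.4186.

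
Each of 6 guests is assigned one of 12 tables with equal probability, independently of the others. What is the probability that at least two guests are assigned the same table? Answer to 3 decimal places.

It's easier to compute the probability that all 6 are distinct.
P(all distinct) = 12/12 · 11/12 · ··· · 7/12 ≈ 0.223.
So the probability of at least one match is 1 − 0.223 = 0.777.

0.777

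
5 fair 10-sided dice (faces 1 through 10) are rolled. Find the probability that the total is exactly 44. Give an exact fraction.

21/10000

There are 10^5 = 100000 equally likely outcomes.
The number of ordered 5-tuples from {1,…,10} summing to 44 is 210.
P(sum = 44) = 210/100000 = 21/10000.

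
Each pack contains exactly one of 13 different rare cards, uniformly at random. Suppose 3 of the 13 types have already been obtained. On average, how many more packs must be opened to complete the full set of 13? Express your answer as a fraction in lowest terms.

95953/2520

Starting from 3 distinct types, each trial gives a new one with probability (13−i)/13 when i types are held, so the wait for the next new type is 13/(13−i).
E = 13/10 + 13/9 + 13/8 + 13/7 + 13/6 + 13/5 + 13/4 + 13/3 + 13/2 + 13/1 = 95953/2520.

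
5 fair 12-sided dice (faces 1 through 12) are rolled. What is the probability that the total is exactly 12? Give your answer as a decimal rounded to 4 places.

There are 12^5 = 248832 equally likely outcomes.
The number of ordered 5-tuples from {1,…,12} summing to 12 is 330.
P(sum = 12) = 330/248832 = 55/41472 ≈ 0.0013.

0.0013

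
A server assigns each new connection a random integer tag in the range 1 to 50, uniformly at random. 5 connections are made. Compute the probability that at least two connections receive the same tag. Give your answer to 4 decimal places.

It's easier to compute the probability that all 5 are distinct.
P(all distinct) = 50/50 · 49/50 · ··· · 46/50 ≈ 0.8136.
So the probability of at least one match is 1 − 0.8136 = 0.1864.

0.1864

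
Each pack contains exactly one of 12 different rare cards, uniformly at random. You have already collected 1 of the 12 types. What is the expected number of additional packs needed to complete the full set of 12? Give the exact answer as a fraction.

Starting from 1 distinct type, each trial gives a new one with probability (12−i)/12 when i types are held, so the wait for the next new type is 12/(12−i).
E = 12/11 + 12/10 + 12/9 + 12/8 + 12/7 + 12/6 + 12/5 + 12/4 + 12/3 + 12/2 + 12/1 = 83711/2310.

83711/2310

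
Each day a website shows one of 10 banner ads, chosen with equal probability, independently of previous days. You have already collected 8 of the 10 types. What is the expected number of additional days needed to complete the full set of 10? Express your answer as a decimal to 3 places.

15.000

Starting from 8 distinct types, each trial gives a new one with probability (10−i)/10 when i types are held, so the wait for the next new type is 10/(10−i).
E = 10/2 + 10/1 = 15 ≈ 15.000.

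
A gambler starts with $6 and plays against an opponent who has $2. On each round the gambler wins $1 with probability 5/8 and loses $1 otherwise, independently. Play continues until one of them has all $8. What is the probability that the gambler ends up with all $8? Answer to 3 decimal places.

0.970

Let r = q/p = (3/8)/(5/8) = 3/5. The recurrence P(i) = p·P(i+1) + q·P(i−1) with P(0)=0, P(8)=1 gives P(i) = (1 − r^i)/(1 − r^8).
P(6) = (1 − (3/5)^6) / (1 − (3/5)^8) = 23275/24004 ≈ 0.970.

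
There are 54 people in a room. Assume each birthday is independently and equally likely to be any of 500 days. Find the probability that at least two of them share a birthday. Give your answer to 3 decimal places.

0.949

It's easier to compute the probability that all 54 are distinct.
P(all distinct) = 500/500 · 499/500 · ··· · 447/500 ≈ 0.051.
So the probability of at least one match is 1 − 0.051 = 0.949.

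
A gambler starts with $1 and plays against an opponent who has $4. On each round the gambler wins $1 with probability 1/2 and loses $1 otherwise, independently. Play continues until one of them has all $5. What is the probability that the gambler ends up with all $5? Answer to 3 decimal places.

With a fair step, P(i) = ½P(i−1) + ½P(i+1) with P(0)=0, P(5)=1 has the linear solution P(i) = i/5.
P(1) = 1/5 ≈ 0.200.

0.200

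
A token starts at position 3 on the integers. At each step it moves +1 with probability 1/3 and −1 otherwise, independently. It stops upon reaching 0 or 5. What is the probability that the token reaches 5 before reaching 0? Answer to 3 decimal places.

Let r = q/p = (2/3)/(1/3) = 2. The recurrence P(i) = p·P(i+1) + q·P(i−1) with P(0)=0, P(5)=1 gives P(i) = (1 − r^i)/(1 − r^5).
P(3) = (1 − (2)^3) / (1 − (2)^5) = 7/31 ≈ 0.226.

0.226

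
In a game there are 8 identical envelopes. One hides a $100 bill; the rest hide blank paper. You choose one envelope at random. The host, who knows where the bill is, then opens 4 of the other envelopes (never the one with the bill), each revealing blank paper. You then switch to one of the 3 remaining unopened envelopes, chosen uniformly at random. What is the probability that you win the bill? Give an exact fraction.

7/24

Your original envelope holds the bill with probability 1/8, so the other 7 collectively hold it with probability 7/8.
The host can always find 4 empty envelopes to open, so the reveals don't change that 7/8; it is now spread over the 3 remaining unopened envelopes.
P(win by switching) = (7/8) · (1/3) = 7/24.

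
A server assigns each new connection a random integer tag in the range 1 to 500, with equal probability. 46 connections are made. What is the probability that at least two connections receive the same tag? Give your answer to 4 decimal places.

0.8819

It's easier to compute the probability that all 46 are distinct.
P(all distinct) = 500/500 · 499/500 · ··· · 455/500 ≈ 0.1181.
So the probability of at least one match is 1 − 0.1181 = 0.8819.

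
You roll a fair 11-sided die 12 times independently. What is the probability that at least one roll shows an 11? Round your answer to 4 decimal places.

0.6814

P(no roll shows an 11) = (10/11)^12 ≈ 0.3186.
P(at least one) = 1 − 0.3186 = 0.6814.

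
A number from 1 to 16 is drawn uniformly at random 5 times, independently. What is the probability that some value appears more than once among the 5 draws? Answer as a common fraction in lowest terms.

P(all 5 different) = 16/16 · 15/16 · ··· · 12/16 = 4095/8192.
P(at least two equal) = 1 − 4095/8192 = 4097/8192.

4097/8192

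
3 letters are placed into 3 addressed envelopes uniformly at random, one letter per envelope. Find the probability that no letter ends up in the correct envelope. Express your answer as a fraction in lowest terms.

1/3

This is the derangement probability: permutations of 3 with no fixed point.
D(3) = 3! · (1 − 1/1! + 1/2! − ··· + (−1)^3/3!) = 2.
P = 2/6 = 1/3.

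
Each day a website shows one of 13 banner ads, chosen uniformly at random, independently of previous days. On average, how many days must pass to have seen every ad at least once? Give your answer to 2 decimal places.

41.34

After i distinct types are collected, each trial gives a new one with probability (13−i)/13, so the expected wait for the next new type is 13/(13−i).
E = 13/13 + 13/12 + 13/11 + 13/10 + 13/9 + 13/8 + 13/7 + 13/6 + 13/5 + 13/4 + 13/3 + 13/2 + 13/1 = 1145993/27720 ≈ 41.34.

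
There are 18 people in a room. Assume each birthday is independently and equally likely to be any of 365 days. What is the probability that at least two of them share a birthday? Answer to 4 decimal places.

0.3469

It's easier to compute the probability that all 18 are distinct.
P(all distinct) = 365/365 · 364/365 · ··· · 348/365 ≈ 0.6531.
So the probability of at least one match is 1 − 0.6531 = 0.3469.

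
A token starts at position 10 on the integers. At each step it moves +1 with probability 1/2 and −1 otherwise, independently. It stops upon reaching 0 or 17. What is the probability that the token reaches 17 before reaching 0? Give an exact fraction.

10/17

With a fair step, P(i) = ½P(i−1) + ½P(i+1) with P(0)=0, P(17)=1 has the linear solution P(i) = i/17.
P(10) = 10/17.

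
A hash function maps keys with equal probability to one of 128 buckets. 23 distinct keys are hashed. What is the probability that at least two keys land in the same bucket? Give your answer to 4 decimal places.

0.8780

It's easier to compute the probability that all 23 are distinct.
P(all distinct) = 128/128 · 127/128 · ··· · 106/128 ≈ 0.1220.
So the probability of at least one match is 1 − 0.1220 = 0.8780.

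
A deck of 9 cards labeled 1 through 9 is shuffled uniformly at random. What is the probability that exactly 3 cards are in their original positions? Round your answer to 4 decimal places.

Choose which 3 of the 9 are fixed: C(9,3) = 84 ways.
The remaining 6 must have no fixed point: D(6) = 265.
P = 84·265/362880 = 53/864 ≈ 0.0613.

0.0613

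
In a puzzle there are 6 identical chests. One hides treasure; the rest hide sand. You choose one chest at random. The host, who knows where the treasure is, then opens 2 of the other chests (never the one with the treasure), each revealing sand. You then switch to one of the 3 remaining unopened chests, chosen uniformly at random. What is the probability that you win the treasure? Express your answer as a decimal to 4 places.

0.2778

Your original chest holds the treasure with probability 1/6, so the other 5 collectively hold it with probability 5/6.
The host can always find 2 empty chests to open, so the reveals don't change that 5/6; it is now spread over the 3 remaining unopened chests.
P(win by switching) = (5/6) · (1/3) = 5/18 ≈ 0.2778.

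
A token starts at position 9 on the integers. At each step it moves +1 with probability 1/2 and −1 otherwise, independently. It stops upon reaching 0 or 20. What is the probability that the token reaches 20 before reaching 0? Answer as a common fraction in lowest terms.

9/20

With a fair step, P(i) = ½P(i−1) + ½P(i+1) with P(0)=0, P(20)=1 has the linear solution P(i) = i/20.
P(9) = 9/20.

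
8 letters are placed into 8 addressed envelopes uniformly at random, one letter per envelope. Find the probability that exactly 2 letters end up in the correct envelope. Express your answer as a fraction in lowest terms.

Choose which 2 of the 8 are fixed: C(8,2) = 28 ways.
The remaining 6 must have no fixed point: D(6) = 265.
P = 28·265/40320 = 53/288.

53/288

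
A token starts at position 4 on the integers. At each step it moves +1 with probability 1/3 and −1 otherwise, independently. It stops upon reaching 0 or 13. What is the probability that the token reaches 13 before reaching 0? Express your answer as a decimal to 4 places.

0.0018

Let r = q/p = (2/3)/(1/3) = 2. The recurrence P(i) = p·P(i+1) + q·P(i−1) with P(0)=0, P(13)=1 gives P(i) = (1 − r^i)/(1 − r^13).
P(4) = (1 − (2)^4) / (1 − (2)^13) = 15/8191 ≈ 0.0018.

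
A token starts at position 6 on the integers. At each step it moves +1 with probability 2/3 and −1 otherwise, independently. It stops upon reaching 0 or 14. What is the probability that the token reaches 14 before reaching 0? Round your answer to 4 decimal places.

0.9844

Let r = q/p = (1/3)/(2/3) = 1/2. The recurrence P(i) = p·P(i+1) + q·P(i−1) with P(0)=0, P(14)=1 gives P(i) = (1 − r^i)/(1 − r^14).
P(6) = (1 − (1/2)^6) / (1 − (1/2)^14) = 5376/5461 ≈ 0.9844.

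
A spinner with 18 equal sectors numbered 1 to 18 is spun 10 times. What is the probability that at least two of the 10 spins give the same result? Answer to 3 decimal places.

P(all 10 different) = 18/18 · 17/18 · ··· · 9/18 ≈ 0.044.
P(at least two equal) = 1 − 0.044 = 0.956.

0.956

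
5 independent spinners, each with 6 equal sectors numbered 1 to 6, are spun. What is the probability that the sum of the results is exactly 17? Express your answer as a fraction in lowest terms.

65/648

There are 6^5 = 7776 equally likely outcomes.
The number of ordered 5-tuples from {1,…,6} summing to 17 is 780.
P(sum = 17) = 780/7776 = 65/648.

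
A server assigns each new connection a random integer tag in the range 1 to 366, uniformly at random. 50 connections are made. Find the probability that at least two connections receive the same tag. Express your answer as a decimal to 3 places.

0.970

It's easier to compute the probability that all 50 are distinct.
P(all distinct) = 366/366 · 365/366 · ··· · 317/366 ≈ 0.030.
So the probability of at least one match is 1 − 0.030 = 0.970.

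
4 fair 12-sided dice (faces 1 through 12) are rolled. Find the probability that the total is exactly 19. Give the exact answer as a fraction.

23/648

There are 12^4 = 20736 equally likely outcomes.
The number of ordered 4-tuples from {1,…,12} summing to 19 is 736.
P(sum = 19) = 736/20736 = 23/648.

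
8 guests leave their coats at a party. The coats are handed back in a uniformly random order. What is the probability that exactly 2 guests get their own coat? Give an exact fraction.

Choose which 2 of the 8 are fixed: C(8,2) = 28 ways.
The remaining 6 must have no fixed point: D(6) = 265.
P = 28·265/40320 = 53/288.

53/288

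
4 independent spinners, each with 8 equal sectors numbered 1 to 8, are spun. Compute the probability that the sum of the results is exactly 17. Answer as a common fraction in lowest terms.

21/256

There are 8^4 = 4096 equally likely outcomes.
The number of ordered 4-tuples from {1,…,8} summing to 17 is 336.
P(sum = 17) = 336/4096 = 21/256.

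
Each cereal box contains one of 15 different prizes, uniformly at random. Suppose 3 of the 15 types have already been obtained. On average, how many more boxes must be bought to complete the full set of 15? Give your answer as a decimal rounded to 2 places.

Starting from 3 distinct types, each trial gives a new one with probability (15−i)/15 when i types are held, so the wait for the next new type is 15/(15−i).
E = 15/12 + 15/11 + 15/10 + 15/9 + 15/8 + 15/7 + 15/6 + 15/5 + 15/4 + 15/3 + 15/2 + 15/1 = 86021/1848 ≈ 46.55.

46.55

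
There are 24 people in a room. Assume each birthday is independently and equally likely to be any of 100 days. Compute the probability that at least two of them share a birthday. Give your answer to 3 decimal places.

It's easier to compute the probability that all 24 are distinct.
P(all distinct) = 100/100 · 99/100 · ··· · 77/100 ≈ 0.049.
So the probability of at least one match is 1 − 0.049 = 0.951.

0.951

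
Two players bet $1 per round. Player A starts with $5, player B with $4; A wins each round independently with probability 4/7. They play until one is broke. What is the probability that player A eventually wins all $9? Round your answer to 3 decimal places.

0.825

Let r = q/p = (3/7)/(4/7) = 3/4. The recurrence P(i) = p·P(i+1) + q·P(i−1) with P(0)=0, P(9)=1 gives P(i) = (1 − r^i)/(1 − r^9).
P(5) = (1 − (3/4)^5) / (1 − (3/4)^9) = 199936/242461 ≈ 0.825.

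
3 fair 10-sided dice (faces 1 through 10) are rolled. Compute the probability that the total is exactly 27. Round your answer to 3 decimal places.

There are 10^3 = 1000 equally likely outcomes.
The number of ordered 3-tuples from {1,…,10} summing to 27 is 10.
P(sum = 27) = 10/1000 = 1/100 ≈ 0.010.

0.010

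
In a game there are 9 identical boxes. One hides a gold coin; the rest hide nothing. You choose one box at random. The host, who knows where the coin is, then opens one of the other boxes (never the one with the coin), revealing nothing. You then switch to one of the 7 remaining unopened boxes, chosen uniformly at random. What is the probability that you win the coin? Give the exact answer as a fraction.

Your original box holds the coin with probability 1/9, so the other 8 collectively hold it with probability 8/9.
The host can always find an empty box to open, so this doesn't change that 8/9; it is now spread over the 7 remaining unopened boxes.
P(win by switching) = (8/9) · (1/7) = 8/63.

8/63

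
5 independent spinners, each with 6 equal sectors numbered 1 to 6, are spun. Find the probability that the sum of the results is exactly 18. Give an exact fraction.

65/648

There are 6^5 = 7776 equally likely outcomes.
The number of ordered 5-tuples from {1,…,6} summing to 18 is 780.
P(sum = 18) = 780/7776 = 65/648.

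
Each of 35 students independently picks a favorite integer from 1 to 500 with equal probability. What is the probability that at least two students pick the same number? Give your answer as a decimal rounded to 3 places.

0.704

It's easier to compute the probability that all 35 are distinct.
P(all distinct) = 500/500 · 499/500 · ··· · 466/500 ≈ 0.296.
So the probability of at least one match is 1 − 0.296 = 0.704.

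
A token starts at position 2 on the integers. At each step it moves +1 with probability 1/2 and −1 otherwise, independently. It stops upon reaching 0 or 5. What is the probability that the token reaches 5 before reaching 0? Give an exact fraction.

2/5

With a fair step, P(i) = ½P(i−1) + ½P(i+1) with P(0)=0, P(5)=1 has the linear solution P(i) = i/5.
P(2) = 2/5.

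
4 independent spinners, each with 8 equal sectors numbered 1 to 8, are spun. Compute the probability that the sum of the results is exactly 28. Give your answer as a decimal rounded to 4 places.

0.0085

There are 8^4 = 4096 equally likely outcomes.
The number of ordered 4-tuples from {1,…,8} summing to 28 is 35.
P(sum = 28) = 35/4096 ≈ 0.0085.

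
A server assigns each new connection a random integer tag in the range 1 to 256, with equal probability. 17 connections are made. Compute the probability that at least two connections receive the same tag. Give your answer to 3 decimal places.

It's easier to compute the probability that all 17 are distinct.
P(all distinct) = 256/256 · 255/256 · ··· · 240/256 ≈ 0.581.
So the probability of at least one match is 1 − 0.581 = 0.419.

0.419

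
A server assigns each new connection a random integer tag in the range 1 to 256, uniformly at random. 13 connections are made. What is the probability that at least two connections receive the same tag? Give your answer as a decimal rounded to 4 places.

0.2664

It's easier to compute the probability that all 13 are distinct.
P(all distinct) = 256/256 · 255/256 · ··· · 244/256 ≈ 0.7336.
So the probability of at least one match is 1 − 0.7336 = 0.2664.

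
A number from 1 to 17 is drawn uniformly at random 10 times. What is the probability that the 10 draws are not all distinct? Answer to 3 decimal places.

P(all 10 different) = 17/17 · 16/17 · ··· · 8/17 ≈ 0.035.
P(at least two equal) = 1 − 0.035 = 0.965.

0.965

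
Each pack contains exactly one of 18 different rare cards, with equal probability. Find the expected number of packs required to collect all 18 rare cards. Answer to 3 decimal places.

62.912

After i distinct types are collected, each trial gives a new one with probability (18−i)/18, so the expected wait for the next new type is 18/(18−i).
E = 18/18 + 18/17 + 18/16 + 18/15 + 18/14 + 18/13 + 18/12 + 18/11 + 18/10 + 18/9 + 18/8 + 18/7 + 18/6 + 18/5 + 18/4 + 18/3 + 18/2 + 18/1 = 42822903/680680 ≈ 62.912.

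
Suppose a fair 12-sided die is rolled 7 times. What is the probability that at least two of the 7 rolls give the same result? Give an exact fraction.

3071/3456

P(all 7 different) = 12/12 · 11/12 · ··· · 6/12 = 385/3456.
P(at least two equal) = 1 − 385/3456 = 3071/3456.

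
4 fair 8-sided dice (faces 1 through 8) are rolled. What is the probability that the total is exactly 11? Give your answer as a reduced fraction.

15/512

There are 8^4 = 4096 equally likely outcomes.
The number of ordered 4-tuples from {1,…,8} summing to 11 is 120.
P(sum = 11) = 120/4096 = 15/512.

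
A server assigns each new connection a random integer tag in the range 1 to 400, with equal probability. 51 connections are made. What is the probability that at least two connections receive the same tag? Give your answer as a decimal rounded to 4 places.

It's easier to compute the probability that all 51 are distinct.
P(all distinct) = 400/400 · 399/400 · ··· · 350/400 ≈ 0.0358.
So the probability of at least one match is 1 − 0.0358 = 0.9642.

0.9642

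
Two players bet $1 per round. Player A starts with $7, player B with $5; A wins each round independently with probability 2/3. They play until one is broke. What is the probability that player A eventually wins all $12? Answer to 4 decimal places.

0.9924

Let r = q/p = (1/3)/(2/3) = 1/2. The recurrence P(i) = p·P(i+1) + q·P(i−1) with P(0)=0, P(12)=1 gives P(i) = (1 − r^i)/(1 − r^12).
P(7) = (1 − (1/2)^7) / (1 − (1/2)^12) = 4064/4095 ≈ 0.9924.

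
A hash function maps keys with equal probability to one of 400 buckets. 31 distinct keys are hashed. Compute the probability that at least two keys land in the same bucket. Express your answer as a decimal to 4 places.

0.6968

It's easier to compute the probability that all 31 are distinct.
P(all distinct) = 400/400 · 399/400 · ··· · 370/400 ≈ 0.3032.
So the probability of at least one match is 1 − 0.3032 = 0.6968.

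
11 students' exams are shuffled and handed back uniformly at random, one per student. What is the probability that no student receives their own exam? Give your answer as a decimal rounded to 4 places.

0.3679

This is the derangement probability: permutations of 11 with no fixed point.
D(11) = 11! · (1 − 1/1! + 1/2! − ··· + (−1)^11/11!) = 14684570.
P = 14684570/39916800 = 1468457/3991680 ≈ 0.3679.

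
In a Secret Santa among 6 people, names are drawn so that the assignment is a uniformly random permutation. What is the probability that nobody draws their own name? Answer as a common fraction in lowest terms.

This is the derangement probability: permutations of 6 with no fixed point.
D(6) = 6! · (1 − 1/1! + 1/2! − ··· + (−1)^6/6!) = 265.
P = 265/720 = 53/144.

53/144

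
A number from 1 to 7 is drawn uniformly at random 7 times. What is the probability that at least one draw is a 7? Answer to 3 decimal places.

P(no draw is a 7) = (6/7)^7 ≈ 0.340.
P(at least one) = 1 − 0.340 = 0.660.

0.660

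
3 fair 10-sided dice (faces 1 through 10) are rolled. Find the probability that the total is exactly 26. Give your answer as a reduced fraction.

There are 10^3 = 1000 equally likely outcomes.
The number of ordered 3-tuples from {1,…,10} summing to 26 is 15.
P(sum = 26) = 15/1000 = 3/200.

3/200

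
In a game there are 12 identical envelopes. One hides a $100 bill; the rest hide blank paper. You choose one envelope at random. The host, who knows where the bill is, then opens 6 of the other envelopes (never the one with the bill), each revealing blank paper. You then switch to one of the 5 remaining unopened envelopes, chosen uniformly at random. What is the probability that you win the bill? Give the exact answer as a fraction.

Your original envelope holds the bill with probability 1/12, so the other 11 collectively hold it with probability 11/12.
The host can always find 6 empty envelopes to open, so the reveals don't change that 11/12; it is now spread over the 5 remaining unopened envelopes.
P(win by switching) = (11/12) · (1/5) = 11/60.

11/60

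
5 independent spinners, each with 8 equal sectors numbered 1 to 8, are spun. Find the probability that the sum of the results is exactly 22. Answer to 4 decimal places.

0.0751

There are 8^5 = 32768 equally likely outcomes.
The number of ordered 5-tuples from {1,…,8} summing to 22 is 2460.
P(sum = 22) = 2460/32768 = 615/8192 ≈ 0.0751.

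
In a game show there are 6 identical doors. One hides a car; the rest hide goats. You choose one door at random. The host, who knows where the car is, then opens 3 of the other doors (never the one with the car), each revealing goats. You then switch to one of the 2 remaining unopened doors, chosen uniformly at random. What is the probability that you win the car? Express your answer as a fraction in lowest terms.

5/12

Your original door holds the car with probability 1/6, so the other 5 collectively hold it with probability 5/6.
The host can always find 3 empty doors to open, so the reveals don't change that 5/6; it is now spread over the 2 remaining unopened doors.
P(win by switching) = (5/6) · (1/2) = 5/12.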